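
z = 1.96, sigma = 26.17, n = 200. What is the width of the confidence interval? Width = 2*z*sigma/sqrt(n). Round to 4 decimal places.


width = 2*z*sigma/sqrt(n)
2*z*sigma = 2 * 1.96 * 26.17 = 102.5864
sqrt(200) ≈ 14.142136
width = 102.5864 / 14.142136 ≈ 7.253954

7.2540


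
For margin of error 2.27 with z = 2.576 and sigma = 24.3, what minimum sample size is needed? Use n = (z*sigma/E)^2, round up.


z*sigma/E = 2.576 * 24.3 / 2.27 = 156492/5675 ≈ 27.575683
(z*sigma/E)^2 ≈ 760.418283
round up: n = 761

761


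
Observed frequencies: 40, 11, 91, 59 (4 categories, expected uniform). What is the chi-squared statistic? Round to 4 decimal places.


chi2 = sum((O-E)^2/E), E = total/4
total = 201, E = 201/4 = 50.25
(40 - 50.25)^2 / 50.25 = 105.0625 / 50.25 = 1681/804 ≈ 2.090796
(11 - 50.25)^2 / 50.25 = 1540.5625 / 50.25 = 24649/804 ≈ 30.657960
(91 - 50.25)^2 / 50.25 = 1660.5625 / 50.25 = 26569/804 ≈ 33.046020
(59 - 50.25)^2 / 50.25 = 76.5625 / 50.25 = 1225/804 ≈ 1.523632
chi2 = 13531/201 ≈ 67.318408

67.3184


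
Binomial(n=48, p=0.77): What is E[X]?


E[X] = n*p = 48 * 0.77 = 36.96

36.96


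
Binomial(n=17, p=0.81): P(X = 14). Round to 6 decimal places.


P = C(n,k) * p^k * (1-p)^(n-k)
C(17,14) = 680
p^k = 0.81^14 ≈ 0.05233476
(1-p)^(n-k) = 0.19^3 = 0.006859
P = 680 * 0.05233476 * 0.006859 ≈ 0.244096

0.244096


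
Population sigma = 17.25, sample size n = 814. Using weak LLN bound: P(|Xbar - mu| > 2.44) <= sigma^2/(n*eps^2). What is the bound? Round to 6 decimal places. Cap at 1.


bound = min(1, sigma^2/(n*eps^2))
sigma^2 = 17.25^2 = 297.5625
n*eps^2 = 814 * 2.44^2 = 814 * 5.9536 = 4846.2304
sigma^2/(n*eps^2) = 297.5625 / 4846.2304 ≈ 0.06140082

0.061401


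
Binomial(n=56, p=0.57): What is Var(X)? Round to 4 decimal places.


Var = n*p*(1-p) = 56 * 0.57 * 0.43 = 13.7256

13.7256


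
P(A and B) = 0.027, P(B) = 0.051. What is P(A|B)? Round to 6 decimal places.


P(A|B) = P(A and B) / P(B) = 0.027 / 0.051 = 9/17 ≈ 0.52941176

0.529412


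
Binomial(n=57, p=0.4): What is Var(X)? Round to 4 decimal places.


Var = n*p*(1-p) = 57 * 0.4 * 0.6 = 13.68

13.6800


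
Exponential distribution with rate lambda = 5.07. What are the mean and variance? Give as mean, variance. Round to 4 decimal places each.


mean = 1/lam, var = 1/lam^2
mean = 1 / 5.07 = 100/507 ≈ 0.197239
lam^2 = 5.07^2 = 25.7049
var = 1 / 25.7049 ≈ 0.038903

0.1972, 0.0389


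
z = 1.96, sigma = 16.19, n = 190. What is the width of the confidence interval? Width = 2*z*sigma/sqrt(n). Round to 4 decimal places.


width = 2*z*sigma/sqrt(n)
2*z*sigma = 2 * 1.96 * 16.19 = 63.4648
sqrt(190) ≈ 13.784049
width = 63.4648 / 13.784049 ≈ 4.604221

4.6042


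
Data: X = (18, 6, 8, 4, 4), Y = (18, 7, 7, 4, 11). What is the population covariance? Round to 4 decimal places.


Cov = (1/n)*sum((xi-xbar)(yi-ybar))
n = 5, xbar = 40/5 = 8, ybar = 47/5 = 9.4
sum((xi-xbar)(yi-ybar)) = 106
Cov = 106 / 5 = 21.2

21.2000


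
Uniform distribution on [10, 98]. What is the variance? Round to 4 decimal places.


Var = (b-a)^2 / 12
(b-a)^2 = (98 - 10)^2 = 7744
Var = 7744/12 ≈ 645.333333

645.3333


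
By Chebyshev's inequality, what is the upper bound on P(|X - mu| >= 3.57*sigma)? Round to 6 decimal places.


P <= 1/k^2
k^2 = 3.57^2 = 12.7449
1/k^2 = 1 / 12.7449 ≈ 0.07846276

0.078463


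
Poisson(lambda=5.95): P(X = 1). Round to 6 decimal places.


P = e^(-lam) * lam^k / k!
e^(-5.95) ≈ 0.002605841
lam^k = 5.95^1 = 5.95
k! = 1! = 1
P = 0.002605841 * 5.95 / 1 ≈ 0.015505

0.015505


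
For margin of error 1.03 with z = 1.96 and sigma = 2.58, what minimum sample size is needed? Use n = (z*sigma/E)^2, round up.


z*sigma/E = 1.96 * 2.58 / 1.03 = 12642/2575 ≈ 4.909515
(z*sigma/E)^2 ≈ 24.103333
round up: n = 25

25


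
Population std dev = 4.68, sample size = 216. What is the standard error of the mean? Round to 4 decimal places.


SE = sigma / sqrt(n)
sqrt(216) ≈ 14.696938
SE = 4.68 / 14.696938 ≈ 0.318434

0.3184


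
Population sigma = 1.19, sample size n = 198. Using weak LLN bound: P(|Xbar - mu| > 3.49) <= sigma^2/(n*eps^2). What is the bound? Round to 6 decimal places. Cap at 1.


bound = min(1, sigma^2/(n*eps^2))
sigma^2 = 1.19^2 = 1.4161
n*eps^2 = 198 * 3.49^2 = 198 * 12.1801 = 2411.6598
sigma^2/(n*eps^2) = 1.4161 / 2411.6598 ≈ 0.00058719

0.000587


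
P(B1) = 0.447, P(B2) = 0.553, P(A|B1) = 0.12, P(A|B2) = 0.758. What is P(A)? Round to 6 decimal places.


P(A) = P(A|B1)*P(B1) + P(A|B2)*P(B2)
P(A|B1)*P(B1) = 0.12 * 0.447 = 0.05364
P(A|B2)*P(B2) = 0.758 * 0.553 = 0.419174
P(A) = 0.05364 + 0.419174 = 0.472814

0.472814


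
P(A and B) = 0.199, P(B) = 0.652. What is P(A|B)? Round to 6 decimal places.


P(A|B) = P(A and B) / P(B) = 0.199 / 0.652 = 199/652 ≈ 0.30521472

0.305215


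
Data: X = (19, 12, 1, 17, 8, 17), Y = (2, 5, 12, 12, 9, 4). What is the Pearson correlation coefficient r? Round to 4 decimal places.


r = sum((xi-xbar)(yi-ybar)) / sqrt(sum((xi-xbar)^2) * sum((yi-ybar)^2))
n = 6, xbar = 74/6 = 37/3 ≈ 12.333333, ybar = 44/6 = 22/3 ≈ 7.333333
Sxy = sum((xi-xbar)(yi-ybar)) = -266/3 ≈ -88.666667
Sxx = sum((xi-xbar)^2) = 706/3 ≈ 235.333333
Syy = sum((yi-ybar)^2) = 274/3 ≈ 91.333333
sqrt(Sxx*Syy) ≈ 146.607564
r = Sxy / sqrt(Sxx*Syy) = -88.666667 / 146.607564 ≈ -0.604789

-0.6048


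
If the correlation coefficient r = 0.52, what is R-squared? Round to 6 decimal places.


R^2 = r^2 = (0.52)^2 = 0.2704

0.270400


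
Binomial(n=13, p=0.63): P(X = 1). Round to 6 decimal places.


P = C(n,k) * p^k * (1-p)^(n-k)
C(13,1) = 13
p^k = 0.63^1 = 0.63
(1-p)^(n-k) = 0.37^12 ≈ 0.000006582952
P = 13 * 0.63 * 0.000006582952 ≈ 0.000054

0.000054


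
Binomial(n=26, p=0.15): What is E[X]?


E[X] = n*p = 26 * 0.15 = 3.9

3.9


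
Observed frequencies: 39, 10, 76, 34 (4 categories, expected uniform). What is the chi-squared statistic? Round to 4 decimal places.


chi2 = sum((O-E)^2/E), E = total/4
total = 159, E = 159/4 = 39.75
(39 - 39.75)^2 / 39.75 = 0.5625 / 39.75 = 3/212 ≈ 0.014151
(10 - 39.75)^2 / 39.75 = 885.0625 / 39.75 = 14161/636 ≈ 22.265723
(76 - 39.75)^2 / 39.75 = 1314.0625 / 39.75 = 21025/636 ≈ 33.058176
(34 - 39.75)^2 / 39.75 = 33.0625 / 39.75 = 529/636 ≈ 0.831761
chi2 = 2977/53 ≈ 56.169811

56.1698


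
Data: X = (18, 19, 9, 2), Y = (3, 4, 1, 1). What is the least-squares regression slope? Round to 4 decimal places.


b = sum((xi-xbar)(yi-ybar)) / sum((xi-xbar)^2)
n = 4, xbar = 48/4 = 12, ybar = 9/4 = 2.25
Sxy = sum((xi-xbar)(yi-ybar)) = 33
Sxx = sum((xi-xbar)^2) = 194
b = Sxy / Sxx = 33/194 ≈ 0.170103

0.1701


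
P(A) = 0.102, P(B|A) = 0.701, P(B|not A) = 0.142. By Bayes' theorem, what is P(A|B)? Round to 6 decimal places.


P(A|B) = P(B|A)*P(A) / P(B), P(B) = P(B|A)*P(A) + P(B|not A)*P(not A)
P(B|A)*P(A) = 0.701 * 0.102 = 0.071502
P(B|not A)*P(not A) = 0.142 * 0.898 = 0.127516
P(B) = 0.071502 + 0.127516 = 0.199018
P(A|B) = 0.071502 / 0.199018 ≈ 0.35927404

0.359274


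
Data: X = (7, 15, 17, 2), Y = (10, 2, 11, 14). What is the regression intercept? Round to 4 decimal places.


a = ybar - b*xbar, where b = sum((xi-xbar)(yi-ybar)) / sum((xi-xbar)^2)
n = 4, xbar = 41/4 = 10.25, ybar = 37/4 = 9.25
Sxy = sum((xi-xbar)(yi-ybar)) = -64.25
Sxx = sum((xi-xbar)^2) = 146.75
b = Sxy / Sxx = -257/587 ≈ -0.437819
a = 9.25 - (-0.437819) * 10.25 = 8064/587 ≈ 13.737649

13.7376


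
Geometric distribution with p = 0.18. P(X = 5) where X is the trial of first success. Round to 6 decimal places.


P = (1-p)^(k-1) * p
(1-p)^(k-1) = 0.82^4 ≈ 0.4521218
P = 0.4521218 * 0.18 ≈ 0.08138192

0.081382


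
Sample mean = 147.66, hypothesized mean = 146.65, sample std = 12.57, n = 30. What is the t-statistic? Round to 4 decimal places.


t = (xbar - mu0) / (s/sqrt(n))
xbar - mu0 = 147.66 - 146.65 = 1.01
sqrt(30) ≈ 5.47722558
s/sqrt(n) = 12.57 / 5.47722558 ≈ 2.29495752
t = 1.01 / 2.29495752 ≈ 0.440095

0.4401


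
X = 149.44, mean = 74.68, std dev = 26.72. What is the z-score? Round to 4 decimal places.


z = (X - mu) / sigma
X - mu = 149.44 - 74.68 = 74.76
z = 74.76 / 26.72 = 1869/668 ≈ 2.797904

2.7979


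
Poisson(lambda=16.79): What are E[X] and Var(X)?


E[X] = Var(X) = lambda = 16.79

16.79, 16.79


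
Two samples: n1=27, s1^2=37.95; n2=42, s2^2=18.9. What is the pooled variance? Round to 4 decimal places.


sp^2 = ((n1-1)*s1^2 + (n2-1)*s2^2)/(n1+n2-2)
(n1-1)*s1^2 = 26 * 37.95 = 986.7
(n2-1)*s2^2 = 41 * 18.9 = 774.9
numerator = 986.7 + 774.9 = 1761.6
n1+n2-2 = 67
sp^2 = 1761.6 / 67 = 8808/335 ≈ 26.292537

26.2925


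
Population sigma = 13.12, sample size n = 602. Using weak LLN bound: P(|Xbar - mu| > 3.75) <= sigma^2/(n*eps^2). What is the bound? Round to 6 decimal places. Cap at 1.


bound = min(1, sigma^2/(n*eps^2))
sigma^2 = 13.12^2 = 172.1344
n*eps^2 = 602 * 3.75^2 = 602 * 14.0625 = 8465.625
sigma^2/(n*eps^2) = 172.1344 / 8465.625 ≈ 0.02033334

0.020333


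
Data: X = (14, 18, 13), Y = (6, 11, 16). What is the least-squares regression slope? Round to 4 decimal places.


b = sum((xi-xbar)(yi-ybar)) / sum((xi-xbar)^2)
n = 3, xbar = 45/3 = 15, ybar = 33/3 = 11
Sxy = sum((xi-xbar)(yi-ybar)) = -5
Sxx = sum((xi-xbar)^2) = 14
b = Sxy / Sxx = -5/14 ≈ -0.357143

-0.3571


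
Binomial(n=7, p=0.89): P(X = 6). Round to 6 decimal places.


P = C(n,k) * p^k * (1-p)^(n-k)
C(7,6) = 7
p^k = 0.89^6 ≈ 0.4969813
(1-p)^(n-k) = 0.11^1 = 0.11
P = 7 * 0.4969813 * 0.11 ≈ 0.382676

0.382676


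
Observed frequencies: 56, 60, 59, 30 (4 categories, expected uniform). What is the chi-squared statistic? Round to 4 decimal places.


chi2 = sum((O-E)^2/E), E = total/4
total = 205, E = 205/4 = 51.25
(56 - 51.25)^2 / 51.25 = 22.5625 / 51.25 = 361/820 ≈ 0.440244
(60 - 51.25)^2 / 51.25 = 76.5625 / 51.25 = 245/164 ≈ 1.493902
(59 - 51.25)^2 / 51.25 = 60.0625 / 51.25 = 961/820 ≈ 1.171951
(30 - 51.25)^2 / 51.25 = 451.5625 / 51.25 = 1445/164 ≈ 8.810976
chi2 = 2443/205 ≈ 11.917073

11.9171


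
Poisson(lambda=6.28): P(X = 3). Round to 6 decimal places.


P = e^(-lam) * lam^k / k!
e^(-6.28) ≈ 0.001873401
lam^k = 6.28^3 = 247.673152
k! = 3! = 6
P = 0.001873401 * 247.673152 / 6 ≈ 0.077332

0.077332


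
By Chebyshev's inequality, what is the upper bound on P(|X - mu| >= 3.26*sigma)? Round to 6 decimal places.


P <= 1/k^2
k^2 = 3.26^2 = 10.6276
1/k^2 = 1 / 10.6276 ≈ 0.09409462

0.094095


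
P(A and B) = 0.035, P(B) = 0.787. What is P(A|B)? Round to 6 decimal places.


P(A|B) = P(A and B) / P(B) = 0.035 / 0.787 = 35/787 ≈ 0.04447268

0.044473


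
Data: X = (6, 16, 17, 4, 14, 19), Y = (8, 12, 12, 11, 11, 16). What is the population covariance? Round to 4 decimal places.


Cov = (1/n)*sum((xi-xbar)(yi-ybar))
n = 6, xbar = 76/6 = 38/3 ≈ 12.666667, ybar = 70/6 = 35/3 ≈ 11.666667
sum((xi-xbar)(yi-ybar)) = 178/3 ≈ 59.333333
Cov = 59.333333 / 6 = 89/9 ≈ 9.888889

9.8889


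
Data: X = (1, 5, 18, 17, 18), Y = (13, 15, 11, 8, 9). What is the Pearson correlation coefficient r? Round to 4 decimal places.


r = sum((xi-xbar)(yi-ybar)) / sqrt(sum((xi-xbar)^2) * sum((yi-ybar)^2))
n = 5, xbar = 59/5 = 11.8, ybar = 56/5 = 11.2
Sxy = sum((xi-xbar)(yi-ybar)) = -76.8
Sxx = sum((xi-xbar)^2) = 266.8
Syy = sum((yi-ybar)^2) = 32.8
sqrt(Sxx*Syy) ≈ 93.546994
r = Sxy / sqrt(Sxx*Syy) = -76.8 / 93.546994 ≈ -0.820978

-0.8210


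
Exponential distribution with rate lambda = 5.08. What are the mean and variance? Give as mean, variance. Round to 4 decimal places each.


mean = 1/lam, var = 1/lam^2
mean = 1 / 5.08 = 25/127 ≈ 0.196850
lam^2 = 5.08^2 = 25.8064
var = 1 / 25.8064 ≈ 0.038750

0.1969, 0.0388


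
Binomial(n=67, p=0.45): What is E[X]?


E[X] = n*p = 67 * 0.45 = 30.15

30.15


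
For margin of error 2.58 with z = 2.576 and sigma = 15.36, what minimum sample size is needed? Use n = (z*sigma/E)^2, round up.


z*sigma/E = 2.576 * 15.36 / 2.58 = 82432/5375 ≈ 15.336186
(z*sigma/E)^2 ≈ 235.198602
round up: n = 236

236


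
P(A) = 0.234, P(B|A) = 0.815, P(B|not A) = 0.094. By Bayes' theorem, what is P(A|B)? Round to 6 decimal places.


P(A|B) = P(B|A)*P(A) / P(B), P(B) = P(B|A)*P(A) + P(B|not A)*P(not A)
P(B|A)*P(A) = 0.815 * 0.234 = 0.19071
P(B|not A)*P(not A) = 0.094 * 0.766 = 0.072004
P(B) = 0.19071 + 0.072004 = 0.262714
P(A|B) = 0.19071 / 0.262714 ≈ 0.72592249

0.725922


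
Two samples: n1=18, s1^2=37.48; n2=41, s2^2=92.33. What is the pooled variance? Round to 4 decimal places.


sp^2 = ((n1-1)*s1^2 + (n2-1)*s2^2)/(n1+n2-2)
(n1-1)*s1^2 = 17 * 37.48 = 637.16
(n2-1)*s2^2 = 40 * 92.33 = 3693.2
numerator = 637.16 + 3693.2 = 4330.36
n1+n2-2 = 57
sp^2 = 4330.36 / 57 = 108259/1425 ≈ 75.971228

75.9712


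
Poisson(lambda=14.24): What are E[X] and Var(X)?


E[X] = Var(X) = lambda = 14.24

14.24, 14.24


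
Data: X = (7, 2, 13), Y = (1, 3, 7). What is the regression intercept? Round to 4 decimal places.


a = ybar - b*xbar, where b = sum((xi-xbar)(yi-ybar)) / sum((xi-xbar)^2)
n = 3, xbar = 22/3 ≈ 7.333333, ybar = 11/3 ≈ 3.666667
Sxy = sum((xi-xbar)(yi-ybar)) = 70/3 ≈ 23.333333
Sxx = sum((xi-xbar)^2) = 182/3 ≈ 60.666667
b = Sxy / Sxx = 5/13 ≈ 0.384615
a = 3.666667 - 0.384615 * 7.333333 = 11/13 ≈ 0.846154

0.8462


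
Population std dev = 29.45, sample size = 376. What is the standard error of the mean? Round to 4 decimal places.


SE = sigma / sqrt(n)
sqrt(376) ≈ 19.390719
SE = 29.45 / 19.390719 ≈ 1.518768

1.5188


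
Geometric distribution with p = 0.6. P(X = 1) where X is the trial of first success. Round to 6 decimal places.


P = (1-p)^(k-1) * p
(1-p)^(k-1) = 0.4^0 = 1
P = 1 * 0.6 = 0.6

0.600000


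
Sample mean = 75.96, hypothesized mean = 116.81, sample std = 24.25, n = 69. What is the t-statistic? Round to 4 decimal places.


t = (xbar - mu0) / (s/sqrt(n))
xbar - mu0 = 75.96 - 116.81 = -40.85
sqrt(69) ≈ 8.30662386
s/sqrt(n) = 24.25 / 8.30662386 ≈ 2.91935694
t = -40.85 / 2.91935694 ≈ -13.992808

-13.9928


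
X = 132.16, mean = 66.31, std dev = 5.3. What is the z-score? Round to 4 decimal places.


z = (X - mu) / sigma
X - mu = 132.16 - 66.31 = 65.85
z = 65.85 / 5.3 = 1317/106 ≈ 12.424528

12.4245


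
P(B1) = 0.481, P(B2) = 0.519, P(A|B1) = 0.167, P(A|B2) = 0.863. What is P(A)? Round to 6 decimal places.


P(A) = P(A|B1)*P(B1) + P(A|B2)*P(B2)
P(A|B1)*P(B1) = 0.167 * 0.481 = 0.080327
P(A|B2)*P(B2) = 0.863 * 0.519 = 0.447897
P(A) = 0.080327 + 0.447897 = 0.528224

0.528224


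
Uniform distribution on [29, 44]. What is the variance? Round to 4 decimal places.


Var = (b-a)^2 / 12
(b-a)^2 = (44 - 29)^2 = 225
Var = 225/12 = 18.75

18.7500


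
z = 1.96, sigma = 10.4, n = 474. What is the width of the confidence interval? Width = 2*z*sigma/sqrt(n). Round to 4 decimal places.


width = 2*z*sigma/sqrt(n)
2*z*sigma = 2 * 1.96 * 10.4 = 40.768
sqrt(474) ≈ 21.771541
width = 40.768 / 21.771541 ≈ 1.872536

1.8725


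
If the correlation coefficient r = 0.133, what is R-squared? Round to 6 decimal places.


R^2 = r^2 = (0.133)^2 = 0.017689

0.017689


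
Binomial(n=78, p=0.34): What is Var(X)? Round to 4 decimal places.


Var = n*p*(1-p) = 78 * 0.34 * 0.66 = 17.5032

17.5032


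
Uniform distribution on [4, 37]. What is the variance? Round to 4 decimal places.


Var = (b-a)^2 / 12
(b-a)^2 = (37 - 4)^2 = 1089
Var = 1089/12 = 90.75

90.7500


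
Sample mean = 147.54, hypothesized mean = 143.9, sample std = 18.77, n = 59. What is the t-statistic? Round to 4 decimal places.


t = (xbar - mu0) / (s/sqrt(n))
xbar - mu0 = 147.54 - 143.9 = 3.64
sqrt(59) ≈ 7.68114575
s/sqrt(n) = 18.77 / 7.68114575 ≈ 2.44364586
t = 3.64 / 2.44364586 ≈ 1.489578

1.4896


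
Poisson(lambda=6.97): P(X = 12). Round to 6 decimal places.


P = e^(-lam) * lam^k / k!
e^(-6.97) ≈ 0.0009396529
lam^k = 6.97^12 ≈ 13145991198.511359
k! = 12! = 479001600
P = 0.0009396529 * 13145991198.511359 / 479001600 ≈ 0.025788

0.025788


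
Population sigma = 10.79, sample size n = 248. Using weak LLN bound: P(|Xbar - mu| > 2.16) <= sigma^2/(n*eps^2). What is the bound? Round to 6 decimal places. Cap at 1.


bound = min(1, sigma^2/(n*eps^2))
sigma^2 = 10.79^2 = 116.4241
n*eps^2 = 248 * 2.16^2 = 248 * 4.6656 = 1157.0688
sigma^2/(n*eps^2) = 116.4241 / 1157.0688 ≈ 0.10061986

0.100620


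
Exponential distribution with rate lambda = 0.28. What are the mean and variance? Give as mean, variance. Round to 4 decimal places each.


mean = 1/lam, var = 1/lam^2
mean = 1 / 0.28 = 25/7 ≈ 3.571429
lam^2 = 0.28^2 = 0.0784
var = 1 / 0.0784 = 625/49 ≈ 12.755102

3.5714, 12.7551


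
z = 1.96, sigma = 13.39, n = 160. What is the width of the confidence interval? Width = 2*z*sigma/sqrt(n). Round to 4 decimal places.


width = 2*z*sigma/sqrt(n)
2*z*sigma = 2 * 1.96 * 13.39 = 52.4888
sqrt(160) ≈ 12.649111
width = 52.4888 / 12.649111 ≈ 4.149604

4.1496


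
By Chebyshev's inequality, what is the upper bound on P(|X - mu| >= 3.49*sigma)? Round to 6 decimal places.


P <= 1/k^2
k^2 = 3.49^2 = 12.1801
1/k^2 = 1 / 12.1801 ≈ 0.08210113

0.082101


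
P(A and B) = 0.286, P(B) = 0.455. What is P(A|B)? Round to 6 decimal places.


P(A|B) = P(A and B) / P(B) = 0.286 / 0.455 = 22/35 ≈ 0.62857143

0.628571


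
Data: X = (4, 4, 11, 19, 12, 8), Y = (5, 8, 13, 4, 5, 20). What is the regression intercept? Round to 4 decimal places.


a = ybar - b*xbar, where b = sum((xi-xbar)(yi-ybar)) / sum((xi-xbar)^2)
n = 6, xbar = 58/6 = 29/3 ≈ 9.666667, ybar = 55/6 ≈ 9.166667
Sxy = sum((xi-xbar)(yi-ybar)) = -122/3 ≈ -40.666667
Sxx = sum((xi-xbar)^2) = 484/3 ≈ 161.333333
b = Sxy / Sxx = -61/242 ≈ -0.252066
a = 9.166667 - (-0.252066) * 9.666667 = 1404/121 ≈ 11.603306

11.6033


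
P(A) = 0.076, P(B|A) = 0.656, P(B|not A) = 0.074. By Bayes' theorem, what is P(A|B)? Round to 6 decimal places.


P(A|B) = P(B|A)*P(A) / P(B), P(B) = P(B|A)*P(A) + P(B|not A)*P(not A)
P(B|A)*P(A) = 0.656 * 0.076 = 0.049856
P(B|not A)*P(not A) = 0.074 * 0.924 = 0.068376
P(B) = 0.049856 + 0.068376 = 0.118232
P(A|B) = 0.049856 / 0.118232 ≈ 0.42167941

0.421679


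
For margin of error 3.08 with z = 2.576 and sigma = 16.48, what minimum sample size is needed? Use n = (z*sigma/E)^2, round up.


z*sigma/E = 2.576 * 16.48 / 3.08 = 18952/1375 ≈ 13.783273
(z*sigma/E)^2 ≈ 189.978607
round up: n = 190

190


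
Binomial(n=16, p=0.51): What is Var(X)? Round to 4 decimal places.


Var = n*p*(1-p) = 16 * 0.51 * 0.49 = 3.9984

3.9984


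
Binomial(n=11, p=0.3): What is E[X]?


E[X] = n*p = 11 * 0.3 = 3.3

3.3


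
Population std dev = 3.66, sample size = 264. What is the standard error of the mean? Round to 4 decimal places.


SE = sigma / sqrt(n)
sqrt(264) ≈ 16.248077
SE = 3.66 / 16.248077 ≈ 0.225257

0.2253


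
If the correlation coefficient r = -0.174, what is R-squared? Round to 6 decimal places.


R^2 = r^2 = (-0.174)^2 = 0.030276

0.030276


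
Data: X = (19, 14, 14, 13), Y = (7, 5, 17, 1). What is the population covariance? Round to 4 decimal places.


Cov = (1/n)*sum((xi-xbar)(yi-ybar))
n = 4, xbar = 60/4 = 15, ybar = 30/4 = 7.5
sum((xi-xbar)(yi-ybar)) = 4
Cov = 4 / 4 = 1

1.0000


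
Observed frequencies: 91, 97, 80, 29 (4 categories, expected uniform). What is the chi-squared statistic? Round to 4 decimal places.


chi2 = sum((O-E)^2/E), E = total/4
total = 297, E = 297/4 = 74.25
(91 - 74.25)^2 / 74.25 = 280.5625 / 74.25 = 4489/1188 ≈ 3.778620
(97 - 74.25)^2 / 74.25 = 517.5625 / 74.25 = 8281/1188 ≈ 6.970539
(80 - 74.25)^2 / 74.25 = 33.0625 / 74.25 = 529/1188 ≈ 0.445286
(29 - 74.25)^2 / 74.25 = 2047.5625 / 74.25 = 32761/1188 ≈ 27.576599
chi2 = 11515/297 ≈ 38.771044

38.7710


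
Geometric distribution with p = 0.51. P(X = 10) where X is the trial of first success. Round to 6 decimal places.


P = (1-p)^(k-1) * p
(1-p)^(k-1) = 0.49^9 ≈ 0.001628414
P = 0.001628414 * 0.51 ≈ 0.0008304909

0.000830


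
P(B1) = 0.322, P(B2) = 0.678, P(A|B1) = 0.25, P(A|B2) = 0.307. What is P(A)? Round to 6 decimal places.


P(A) = P(A|B1)*P(B1) + P(A|B2)*P(B2)
P(A|B1)*P(B1) = 0.25 * 0.322 = 0.0805
P(A|B2)*P(B2) = 0.307 * 0.678 = 0.208146
P(A) = 0.0805 + 0.208146 = 0.288646

0.288646


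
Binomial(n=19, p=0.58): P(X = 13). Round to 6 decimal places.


P = C(n,k) * p^k * (1-p)^(n-k)
C(19,13) = 27132
p^k = 0.58^13 ≈ 0.0008405507
(1-p)^(n-k) = 0.42^6 ≈ 0.005489032
P = 27132 * 0.0008405507 * 0.005489032 ≈ 0.125182

0.125182


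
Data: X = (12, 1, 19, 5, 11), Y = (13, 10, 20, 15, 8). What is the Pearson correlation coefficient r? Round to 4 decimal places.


r = sum((xi-xbar)(yi-ybar)) / sqrt(sum((xi-xbar)^2) * sum((yi-ybar)^2))
n = 5, xbar = 48/5 = 9.6, ybar = 66/5 = 13.2
Sxy = sum((xi-xbar)(yi-ybar)) = 75.4
Sxx = sum((xi-xbar)^2) = 191.2
Syy = sum((yi-ybar)^2) = 86.8
sqrt(Sxx*Syy) ≈ 128.826084
r = Sxy / sqrt(Sxx*Syy) = 75.4 / 128.826084 ≈ 0.585285

0.5853


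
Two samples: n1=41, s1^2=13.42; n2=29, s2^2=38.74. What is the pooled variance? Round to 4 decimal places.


sp^2 = ((n1-1)*s1^2 + (n2-1)*s2^2)/(n1+n2-2)
(n1-1)*s1^2 = 40 * 13.42 = 536.8
(n2-1)*s2^2 = 28 * 38.74 = 1084.72
numerator = 536.8 + 1084.72 = 1621.52
n1+n2-2 = 68
sp^2 = 1621.52 / 68 = 20269/850 ≈ 23.845882

23.8459


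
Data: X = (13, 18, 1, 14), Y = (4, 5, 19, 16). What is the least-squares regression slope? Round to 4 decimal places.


b = sum((xi-xbar)(yi-ybar)) / sum((xi-xbar)^2)
n = 4, xbar = 46/4 = 11.5, ybar = 44/4 = 11
Sxy = sum((xi-xbar)(yi-ybar)) = -121
Sxx = sum((xi-xbar)^2) = 161
b = Sxy / Sxx = -121/161 ≈ -0.751553

-0.7516


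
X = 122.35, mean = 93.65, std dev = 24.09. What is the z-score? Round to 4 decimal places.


z = (X - mu) / sigma
X - mu = 122.35 - 93.65 = 28.7
z = 28.7 / 24.09 = 2870/2409 ≈ 1.191366

1.1914


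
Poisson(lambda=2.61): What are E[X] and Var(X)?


E[X] = Var(X) = lambda = 2.61

2.61, 2.61


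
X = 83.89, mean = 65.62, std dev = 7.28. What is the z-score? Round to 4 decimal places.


z = (X - mu) / sigma
X - mu = 83.89 - 65.62 = 18.27
z = 18.27 / 7.28 = 261/104 ≈ 2.509615

2.5096


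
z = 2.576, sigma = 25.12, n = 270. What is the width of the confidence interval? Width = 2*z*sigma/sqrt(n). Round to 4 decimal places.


width = 2*z*sigma/sqrt(n)
2*z*sigma = 2 * 2.576 * 25.12 = 129.41824
sqrt(270) ≈ 16.431677
width = 129.41824 / 16.431677 ≈ 7.876143

7.8761


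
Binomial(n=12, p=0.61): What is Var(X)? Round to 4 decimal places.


Var = n*p*(1-p) = 12 * 0.61 * 0.39 = 2.8548

2.8548


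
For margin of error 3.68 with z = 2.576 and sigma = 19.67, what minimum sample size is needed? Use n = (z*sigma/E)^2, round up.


z*sigma/E = 2.576 * 19.67 / 3.68 = 13.769
(z*sigma/E)^2 = 189.585361
round up: n = 190

190


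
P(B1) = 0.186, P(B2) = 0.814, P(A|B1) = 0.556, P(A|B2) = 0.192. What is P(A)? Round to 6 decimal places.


P(A) = P(A|B1)*P(B1) + P(A|B2)*P(B2)
P(A|B1)*P(B1) = 0.556 * 0.186 = 0.103416
P(A|B2)*P(B2) = 0.192 * 0.814 = 0.156288
P(A) = 0.103416 + 0.156288 = 0.259704

0.259704


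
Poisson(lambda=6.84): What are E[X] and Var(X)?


E[X] = Var(X) = lambda = 6.84

6.84, 6.84


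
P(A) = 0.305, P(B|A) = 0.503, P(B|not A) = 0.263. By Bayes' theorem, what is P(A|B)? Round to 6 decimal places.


P(A|B) = P(B|A)*P(A) / P(B), P(B) = P(B|A)*P(A) + P(B|not A)*P(not A)
P(B|A)*P(A) = 0.503 * 0.305 = 0.153415
P(B|not A)*P(not A) = 0.263 * 0.695 = 0.182785
P(B) = 0.153415 + 0.182785 = 0.3362
P(A|B) = 0.153415 / 0.3362 ≈ 0.45632064

0.456321


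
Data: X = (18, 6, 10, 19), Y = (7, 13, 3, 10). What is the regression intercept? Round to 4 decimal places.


a = ybar - b*xbar, where b = sum((xi-xbar)(yi-ybar)) / sum((xi-xbar)^2)
n = 4, xbar = 53/4 = 13.25, ybar = 33/4 = 8.25
Sxy = sum((xi-xbar)(yi-ybar)) = -13.25
Sxx = sum((xi-xbar)^2) = 118.75
b = Sxy / Sxx = -53/475 ≈ -0.111579
a = 8.25 - (-0.111579) * 13.25 = 4621/475 ≈ 9.728421

9.7284


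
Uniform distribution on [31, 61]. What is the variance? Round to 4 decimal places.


Var = (b-a)^2 / 12
(b-a)^2 = (61 - 31)^2 = 900
Var = 900/12 = 75

75.0000


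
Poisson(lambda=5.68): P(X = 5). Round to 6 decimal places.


P = e^(-lam) * lam^k / k!
e^(-5.68) ≈ 0.003413558
lam^k = 5.68^5 ≈ 5912.098737
k! = 5! = 120
P = 0.003413558 * 5912.098737 / 120 ≈ 0.168177

0.168177


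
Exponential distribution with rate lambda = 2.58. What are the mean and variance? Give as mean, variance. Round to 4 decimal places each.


mean = 1/lam, var = 1/lam^2
mean = 1 / 2.58 = 50/129 ≈ 0.387597
lam^2 = 2.58^2 = 6.6564
var = 1 / 6.6564 ≈ 0.150231

0.3876, 0.1502


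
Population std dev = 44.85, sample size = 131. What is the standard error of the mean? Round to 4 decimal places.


SE = sigma / sqrt(n)
sqrt(131) ≈ 11.445523
SE = 44.85 / 11.445523 ≈ 3.918563

3.9186


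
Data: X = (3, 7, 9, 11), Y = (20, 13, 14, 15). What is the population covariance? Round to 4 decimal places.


Cov = (1/n)*sum((xi-xbar)(yi-ybar))
n = 4, xbar = 30/4 = 7.5, ybar = 62/4 = 15.5
sum((xi-xbar)(yi-ybar)) = -23
Cov = -23 / 4 = -5.75

-5.7500


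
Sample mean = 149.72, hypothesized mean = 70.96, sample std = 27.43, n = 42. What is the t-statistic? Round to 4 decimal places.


t = (xbar - mu0) / (s/sqrt(n))
xbar - mu0 = 149.72 - 70.96 = 78.76
sqrt(42) ≈ 6.48074070
s/sqrt(n) = 27.43 / 6.48074070 ≈ 4.23254089
t = 78.76 / 4.23254089 ≈ 18.608208

18.6082


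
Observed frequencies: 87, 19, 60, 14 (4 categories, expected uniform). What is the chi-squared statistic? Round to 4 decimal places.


chi2 = sum((O-E)^2/E), E = total/4
total = 180, E = 180/4 = 45
(87 - 45)^2 / 45 = 1764 / 45 = 39.2
(19 - 45)^2 / 45 = 676 / 45 = 676/45 ≈ 15.022222
(60 - 45)^2 / 45 = 225 / 45 = 5
(14 - 45)^2 / 45 = 961 / 45 = 961/45 ≈ 21.355556
chi2 = 3626/45 ≈ 80.577778

80.5778


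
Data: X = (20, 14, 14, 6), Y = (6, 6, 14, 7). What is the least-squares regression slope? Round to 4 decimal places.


b = sum((xi-xbar)(yi-ybar)) / sum((xi-xbar)^2)
n = 4, xbar = 54/4 = 13.5, ybar = 33/4 = 8.25
Sxy = sum((xi-xbar)(yi-ybar)) = -3.5
Sxx = sum((xi-xbar)^2) = 99
b = Sxy / Sxx = -7/198 ≈ -0.035354

-0.0354


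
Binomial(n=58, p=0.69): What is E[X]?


E[X] = n*p = 58 * 0.69 = 40.02

40.02


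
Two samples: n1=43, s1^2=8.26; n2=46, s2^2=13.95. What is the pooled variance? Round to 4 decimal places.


sp^2 = ((n1-1)*s1^2 + (n2-1)*s2^2)/(n1+n2-2)
(n1-1)*s1^2 = 42 * 8.26 = 346.92
(n2-1)*s2^2 = 45 * 13.95 = 627.75
numerator = 346.92 + 627.75 = 974.67
n1+n2-2 = 87
sp^2 = 974.67 / 87 = 32489/2900 ≈ 11.203103

11.2031


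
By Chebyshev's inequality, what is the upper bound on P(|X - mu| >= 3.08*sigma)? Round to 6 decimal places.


P <= 1/k^2
k^2 = 3.08^2 = 9.4864
1/k^2 = 1 / 9.4864 = 625/5929 ≈ 0.10541407

0.105414


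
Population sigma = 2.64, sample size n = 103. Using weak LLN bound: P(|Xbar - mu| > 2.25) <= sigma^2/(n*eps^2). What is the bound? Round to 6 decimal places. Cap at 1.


bound = min(1, sigma^2/(n*eps^2))
sigma^2 = 2.64^2 = 6.9696
n*eps^2 = 103 * 2.25^2 = 103 * 5.0625 = 521.4375
sigma^2/(n*eps^2) = 6.9696 / 521.4375 ≈ 0.01336613

0.013366


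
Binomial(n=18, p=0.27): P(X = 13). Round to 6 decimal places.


P = C(n,k) * p^k * (1-p)^(n-k)
C(18,13) = 8568
p^k = 0.27^13 ≈ 0.00000004052555
(1-p)^(n-k) = 0.73^5 ≈ 0.2073072
P = 8568 * 0.00000004052555 * 0.2073072 ≈ 0.000072

0.000072


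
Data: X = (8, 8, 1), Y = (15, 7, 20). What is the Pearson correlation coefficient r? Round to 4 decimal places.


r = sum((xi-xbar)(yi-ybar)) / sqrt(sum((xi-xbar)^2) * sum((yi-ybar)^2))
n = 3, xbar = 17/3 ≈ 5.666667, ybar = 42/3 = 14
Sxy = sum((xi-xbar)(yi-ybar)) = -42
Sxx = sum((xi-xbar)^2) = 98/3 ≈ 32.666667
Syy = sum((yi-ybar)^2) = 86
sqrt(Sxx*Syy) ≈ 53.003145
r = Sxy / sqrt(Sxx*Syy) = -42 / 53.003145 ≈ -0.792406

-0.7924


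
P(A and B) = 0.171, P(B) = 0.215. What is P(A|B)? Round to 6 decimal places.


P(A|B) = P(A and B) / P(B) = 0.171 / 0.215 = 171/215 ≈ 0.79534884

0.795349


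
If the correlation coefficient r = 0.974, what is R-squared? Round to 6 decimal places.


R^2 = r^2 = (0.974)^2 = 0.948676

0.948676


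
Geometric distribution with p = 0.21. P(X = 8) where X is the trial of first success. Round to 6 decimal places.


P = (1-p)^(k-1) * p
(1-p)^(k-1) = 0.79^7 ≈ 0.1920391
P = 0.1920391 * 0.21 ≈ 0.04032821

0.040328


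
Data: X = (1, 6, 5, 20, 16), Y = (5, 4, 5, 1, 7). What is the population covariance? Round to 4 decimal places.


Cov = (1/n)*sum((xi-xbar)(yi-ybar))
n = 5, xbar = 48/5 = 9.6, ybar = 22/5 = 4.4
sum((xi-xbar)(yi-ybar)) = -25.2
Cov = -25.2 / 5 = -5.04

-5.0400


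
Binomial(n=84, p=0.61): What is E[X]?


E[X] = n*p = 84 * 0.61 = 51.24

51.24


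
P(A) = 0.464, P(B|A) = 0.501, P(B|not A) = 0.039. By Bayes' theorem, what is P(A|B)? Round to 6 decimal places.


P(A|B) = P(B|A)*P(A) / P(B), P(B) = P(B|A)*P(A) + P(B|not A)*P(not A)
P(B|A)*P(A) = 0.501 * 0.464 = 0.232464
P(B|not A)*P(not A) = 0.039 * 0.536 = 0.020904
P(B) = 0.232464 + 0.020904 = 0.253368
P(A|B) = 0.232464 / 0.253368 ≈ 0.91749550

0.917496


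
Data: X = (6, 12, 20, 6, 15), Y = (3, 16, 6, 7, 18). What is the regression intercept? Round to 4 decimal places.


a = ybar - b*xbar, where b = sum((xi-xbar)(yi-ybar)) / sum((xi-xbar)^2)
n = 5, xbar = 59/5 = 11.8, ybar = 50/5 = 10
Sxy = sum((xi-xbar)(yi-ybar)) = 52
Sxx = sum((xi-xbar)^2) = 144.8
b = Sxy / Sxx = 65/181 ≈ 0.359116
a = 10 - 0.359116 * 11.8 = 1043/181 ≈ 5.762431

5.7624


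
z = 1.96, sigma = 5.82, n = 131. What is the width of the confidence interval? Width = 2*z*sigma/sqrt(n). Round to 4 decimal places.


width = 2*z*sigma/sqrt(n)
2*z*sigma = 2 * 1.96 * 5.82 = 22.8144
sqrt(131) ≈ 11.445523
width = 22.8144 / 11.445523 ≈ 1.993303

1.9933


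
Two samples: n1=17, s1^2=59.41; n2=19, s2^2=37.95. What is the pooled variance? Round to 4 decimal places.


sp^2 = ((n1-1)*s1^2 + (n2-1)*s2^2)/(n1+n2-2)
(n1-1)*s1^2 = 16 * 59.41 = 950.56
(n2-1)*s2^2 = 18 * 37.95 = 683.1
numerator = 950.56 + 683.1 = 1633.66
n1+n2-2 = 34
sp^2 = 1633.66 / 34 = 81683/1700 ≈ 48.048824

48.0488


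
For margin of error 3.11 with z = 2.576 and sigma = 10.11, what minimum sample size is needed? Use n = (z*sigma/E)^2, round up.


z*sigma/E = 2.576 * 10.11 / 3.11 ≈ 8.374071
(z*sigma/E)^2 ≈ 70.125061
round up: n = 71

71


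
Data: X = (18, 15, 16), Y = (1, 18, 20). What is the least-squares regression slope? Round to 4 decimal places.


b = sum((xi-xbar)(yi-ybar)) / sum((xi-xbar)^2)
n = 3, xbar = 49/3 ≈ 16.333333, ybar = 39/3 = 13
Sxy = sum((xi-xbar)(yi-ybar)) = -29
Sxx = sum((xi-xbar)^2) = 14/3 ≈ 4.666667
b = Sxy / Sxx = -87/14 ≈ -6.214286

-6.2143


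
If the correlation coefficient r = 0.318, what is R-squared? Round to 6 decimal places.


R^2 = r^2 = (0.318)^2 = 0.101124

0.101124


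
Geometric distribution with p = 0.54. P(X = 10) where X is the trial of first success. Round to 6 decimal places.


P = (1-p)^(k-1) * p
(1-p)^(k-1) = 0.46^9 ≈ 0.0009221902
P = 0.0009221902 * 0.54 ≈ 0.0004979827

0.000498


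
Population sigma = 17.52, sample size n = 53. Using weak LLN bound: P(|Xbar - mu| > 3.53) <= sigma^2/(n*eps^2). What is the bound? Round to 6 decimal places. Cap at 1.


bound = min(1, sigma^2/(n*eps^2))
sigma^2 = 17.52^2 = 306.9504
n*eps^2 = 53 * 3.53^2 = 53 * 12.4609 = 660.4277
sigma^2/(n*eps^2) = 306.9504 / 660.4277 ≈ 0.46477518

0.464775


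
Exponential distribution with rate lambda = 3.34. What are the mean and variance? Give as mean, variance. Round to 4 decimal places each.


mean = 1/lam, var = 1/lam^2
mean = 1 / 3.34 = 50/167 ≈ 0.299401
lam^2 = 3.34^2 = 11.1556
var = 1 / 11.1556 ≈ 0.089641

0.2994, 0.0896


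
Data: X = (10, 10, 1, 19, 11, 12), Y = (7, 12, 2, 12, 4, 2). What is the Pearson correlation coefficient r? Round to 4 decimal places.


r = sum((xi-xbar)(yi-ybar)) / sqrt(sum((xi-xbar)^2) * sum((yi-ybar)^2))
n = 6, xbar = 63/6 = 10.5, ybar = 39/6 = 6.5
Sxy = sum((xi-xbar)(yi-ybar)) = 78.5
Sxx = sum((xi-xbar)^2) = 165.5
Syy = sum((yi-ybar)^2) = 107.5
sqrt(Sxx*Syy) ≈ 133.383845
r = Sxy / sqrt(Sxx*Syy) = 78.5 / 133.383845 ≈ 0.588527

0.5885


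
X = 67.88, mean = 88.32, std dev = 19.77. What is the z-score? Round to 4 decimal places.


z = (X - mu) / sigma
X - mu = 67.88 - 88.32 = -20.44
z = -20.44 / 19.77 = -2044/1977 ≈ -1.033890

-1.0339


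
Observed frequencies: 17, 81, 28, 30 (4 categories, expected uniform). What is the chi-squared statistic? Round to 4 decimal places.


chi2 = sum((O-E)^2/E), E = total/4
total = 156, E = 156/4 = 39
(17 - 39)^2 / 39 = 484 / 39 = 484/39 ≈ 12.410256
(81 - 39)^2 / 39 = 1764 / 39 = 588/13 ≈ 45.230769
(28 - 39)^2 / 39 = 121 / 39 = 121/39 ≈ 3.102564
(30 - 39)^2 / 39 = 81 / 39 = 27/13 ≈ 2.076923
chi2 = 2450/39 ≈ 62.820513

62.8205


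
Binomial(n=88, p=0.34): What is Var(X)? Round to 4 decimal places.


Var = n*p*(1-p) = 88 * 0.34 * 0.66 = 19.7472

19.7472


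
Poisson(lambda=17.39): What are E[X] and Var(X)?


E[X] = Var(X) = lambda = 17.39

17.39, 17.39


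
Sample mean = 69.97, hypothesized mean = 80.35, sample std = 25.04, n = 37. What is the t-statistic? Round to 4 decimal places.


t = (xbar - mu0) / (s/sqrt(n))
xbar - mu0 = 69.97 - 80.35 = -10.38
sqrt(37) ≈ 6.08276253
s/sqrt(n) = 25.04 / 6.08276253 ≈ 4.11655064
t = -10.38 / 4.11655064 ≈ -2.521529

-2.5215


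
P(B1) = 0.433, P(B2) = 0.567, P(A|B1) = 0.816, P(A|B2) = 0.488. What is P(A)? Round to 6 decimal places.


P(A) = P(A|B1)*P(B1) + P(A|B2)*P(B2)
P(A|B1)*P(B1) = 0.816 * 0.433 = 0.353328
P(A|B2)*P(B2) = 0.488 * 0.567 = 0.276696
P(A) = 0.353328 + 0.276696 = 0.630024

0.630024


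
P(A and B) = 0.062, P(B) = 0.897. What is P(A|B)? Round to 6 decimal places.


P(A|B) = P(A and B) / P(B) = 0.062 / 0.897 = 62/897 ≈ 0.06911929

0.069119


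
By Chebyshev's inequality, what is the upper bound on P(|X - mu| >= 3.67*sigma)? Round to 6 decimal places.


P <= 1/k^2
k^2 = 3.67^2 = 13.4689
1/k^2 = 1 / 13.4689 ≈ 0.07424511

0.074245


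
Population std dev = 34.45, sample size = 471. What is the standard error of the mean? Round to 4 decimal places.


SE = sigma / sqrt(n)
sqrt(471) ≈ 21.702534
SE = 34.45 / 21.702534 ≈ 1.587372

1.5874


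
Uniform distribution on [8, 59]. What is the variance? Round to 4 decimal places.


Var = (b-a)^2 / 12
(b-a)^2 = (59 - 8)^2 = 2601
Var = 2601/12 = 216.75

216.7500


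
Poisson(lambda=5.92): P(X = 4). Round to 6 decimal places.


P = e^(-lam) * lam^k / k!
e^(-5.92) ≈ 0.002685200
lam^k = 5.92^4 ≈ 1228.250153
k! = 4! = 24
P = 0.002685200 * 1228.250153 / 24 ≈ 0.137421

0.137421


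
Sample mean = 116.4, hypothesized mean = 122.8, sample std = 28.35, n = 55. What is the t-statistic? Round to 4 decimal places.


t = (xbar - mu0) / (s/sqrt(n))
xbar - mu0 = 116.4 - 122.8 = -6.4
sqrt(55) ≈ 7.41619849
s/sqrt(n) = 28.35 / 7.41619849 ≈ 3.82271322
t = -6.4 / 3.82271322 ≈ -1.674204

-1.6742


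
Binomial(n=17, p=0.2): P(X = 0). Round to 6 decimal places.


P = C(n,k) * p^k * (1-p)^(n-k)
C(17,0) = 1
p^k = 0.2^0 = 1
(1-p)^(n-k) = 0.8^17 ≈ 0.02251800
P = 1 * 1 * 0.02251800 ≈ 0.022518

0.022518


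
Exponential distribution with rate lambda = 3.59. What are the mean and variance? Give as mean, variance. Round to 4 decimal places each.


mean = 1/lam, var = 1/lam^2
mean = 1 / 3.59 = 100/359 ≈ 0.278552
lam^2 = 3.59^2 = 12.8881
var = 1 / 12.8881 ≈ 0.077591

0.2786, 0.0776


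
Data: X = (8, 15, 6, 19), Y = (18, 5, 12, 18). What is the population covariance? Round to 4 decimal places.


Cov = (1/n)*sum((xi-xbar)(yi-ybar))
n = 4, xbar = 48/4 = 12, ybar = 53/4 = 13.25
sum((xi-xbar)(yi-ybar)) = -3
Cov = -3 / 4 = -0.75

-0.7500


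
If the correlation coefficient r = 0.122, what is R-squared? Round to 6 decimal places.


R^2 = r^2 = (0.122)^2 = 0.014884

0.014884


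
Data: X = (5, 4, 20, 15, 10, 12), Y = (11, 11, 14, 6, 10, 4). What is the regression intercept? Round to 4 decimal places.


a = ybar - b*xbar, where b = sum((xi-xbar)(yi-ybar)) / sum((xi-xbar)^2)
n = 6, xbar = 66/6 = 11, ybar = 56/6 = 28/3 ≈ 9.333333
Sxy = sum((xi-xbar)(yi-ybar)) = 1
Sxx = sum((xi-xbar)^2) = 184
b = Sxy / Sxx = 1/184 ≈ 0.005435
a = 9.333333 - 0.005435 * 11 = 5119/552 ≈ 9.273551

9.2736


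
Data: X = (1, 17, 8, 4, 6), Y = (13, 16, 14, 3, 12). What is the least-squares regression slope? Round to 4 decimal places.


b = sum((xi-xbar)(yi-ybar)) / sum((xi-xbar)^2)
n = 5, xbar = 36/5 = 7.2, ybar = 58/5 = 11.6
Sxy = sum((xi-xbar)(yi-ybar)) = 63.4
Sxx = sum((xi-xbar)^2) = 146.8
b = Sxy / Sxx = 317/734 ≈ 0.431880

0.4319


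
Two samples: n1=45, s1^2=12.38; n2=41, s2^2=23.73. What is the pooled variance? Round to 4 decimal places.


sp^2 = ((n1-1)*s1^2 + (n2-1)*s2^2)/(n1+n2-2)
(n1-1)*s1^2 = 44 * 12.38 = 544.72
(n2-1)*s2^2 = 40 * 23.73 = 949.2
numerator = 544.72 + 949.2 = 1493.92
n1+n2-2 = 84
sp^2 = 1493.92 / 84 = 9337/525 ≈ 17.784762

17.7848


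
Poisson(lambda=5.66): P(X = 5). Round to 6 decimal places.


P = e^(-lam) * lam^k / k!
e^(-5.66) ≈ 0.003482517
lam^k = 5.66^5 ≈ 5808.742917
k! = 5! = 120
P = 0.003482517 * 5808.742917 / 120 ≈ 0.168575

0.168575


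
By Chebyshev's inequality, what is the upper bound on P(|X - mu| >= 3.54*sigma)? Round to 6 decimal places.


P <= 1/k^2
k^2 = 3.54^2 = 12.5316
1/k^2 = 1 / 12.5316 ≈ 0.07979827

0.079798


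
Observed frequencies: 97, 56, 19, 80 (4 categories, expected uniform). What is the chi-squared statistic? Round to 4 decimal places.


chi2 = sum((O-E)^2/E), E = total/4
total = 252, E = 252/4 = 63
(97 - 63)^2 / 63 = 1156 / 63 = 1156/63 ≈ 18.349206
(56 - 63)^2 / 63 = 49 / 63 = 7/9 ≈ 0.777778
(19 - 63)^2 / 63 = 1936 / 63 = 1936/63 ≈ 30.730159
(80 - 63)^2 / 63 = 289 / 63 = 289/63 ≈ 4.587302
chi2 = 490/9 ≈ 54.444444

54.4444


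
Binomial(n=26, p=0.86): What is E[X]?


E[X] = n*p = 26 * 0.86 = 22.36

22.36


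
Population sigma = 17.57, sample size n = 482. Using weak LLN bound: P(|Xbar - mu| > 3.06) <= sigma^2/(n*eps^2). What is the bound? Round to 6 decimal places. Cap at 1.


bound = min(1, sigma^2/(n*eps^2))
sigma^2 = 17.57^2 = 308.7049
n*eps^2 = 482 * 3.06^2 = 482 * 9.3636 = 4513.2552
sigma^2/(n*eps^2) = 308.7049 / 4513.2552 ≈ 0.06839961

0.068400


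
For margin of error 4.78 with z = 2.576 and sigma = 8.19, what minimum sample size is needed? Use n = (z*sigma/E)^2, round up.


z*sigma/E = 2.576 * 8.19 / 4.78 ≈ 4.413690
(z*sigma/E)^2 ≈ 19.480663
round up: n = 20

20


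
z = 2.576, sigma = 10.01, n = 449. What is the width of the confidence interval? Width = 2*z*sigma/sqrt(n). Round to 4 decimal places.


width = 2*z*sigma/sqrt(n)
2*z*sigma = 2 * 2.576 * 10.01 = 51.57152
sqrt(449) ≈ 21.189620
width = 51.57152 / 21.189620 ≈ 2.433811

2.4338


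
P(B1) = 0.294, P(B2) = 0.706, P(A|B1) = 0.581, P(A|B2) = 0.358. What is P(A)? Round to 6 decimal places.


P(A) = P(A|B1)*P(B1) + P(A|B2)*P(B2)
P(A|B1)*P(B1) = 0.581 * 0.294 = 0.170814
P(A|B2)*P(B2) = 0.358 * 0.706 = 0.252748
P(A) = 0.170814 + 0.252748 = 0.423562

0.423562


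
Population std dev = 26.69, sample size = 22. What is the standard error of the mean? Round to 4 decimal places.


SE = sigma / sqrt(n)
sqrt(22) ≈ 4.690416
SE = 26.69 / 4.690416 ≈ 5.690327

5.6903


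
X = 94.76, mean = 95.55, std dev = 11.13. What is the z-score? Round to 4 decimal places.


z = (X - mu) / sigma
X - mu = 94.76 - 95.55 = -0.79
z = -0.79 / 11.13 = -79/1113 ≈ -0.070979

-0.0710


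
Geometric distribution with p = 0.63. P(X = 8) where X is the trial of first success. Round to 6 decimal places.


P = (1-p)^(k-1) * p
(1-p)^(k-1) = 0.37^7 ≈ 0.0009493188
P = 0.0009493188 * 0.63 ≈ 0.0005980708

0.000598
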